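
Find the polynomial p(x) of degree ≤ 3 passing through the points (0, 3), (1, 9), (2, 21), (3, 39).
3*x**2 + 3*x + 3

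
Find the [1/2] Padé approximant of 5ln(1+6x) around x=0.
30*x/(-3*x**2 + 3*x + 1)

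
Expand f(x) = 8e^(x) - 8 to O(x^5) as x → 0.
8*x + 4*x**2 + 4*x**3/3 + x**4/3 + O(x**5)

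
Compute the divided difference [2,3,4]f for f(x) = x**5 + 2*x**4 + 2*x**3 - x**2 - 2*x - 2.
412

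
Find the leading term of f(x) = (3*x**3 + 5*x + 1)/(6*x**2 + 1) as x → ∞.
x/2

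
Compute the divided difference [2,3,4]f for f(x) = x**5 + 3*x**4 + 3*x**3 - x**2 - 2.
476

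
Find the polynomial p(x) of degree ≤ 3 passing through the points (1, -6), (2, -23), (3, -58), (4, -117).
-x**3 - 3*x**2 - x - 1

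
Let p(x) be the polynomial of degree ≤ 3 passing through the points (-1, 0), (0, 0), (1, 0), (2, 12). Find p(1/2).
-3/4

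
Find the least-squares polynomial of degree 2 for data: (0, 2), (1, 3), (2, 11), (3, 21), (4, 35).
8/5 + (2/5)x + (2)x²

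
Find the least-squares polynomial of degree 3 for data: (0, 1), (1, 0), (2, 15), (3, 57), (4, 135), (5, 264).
8/9 + (-1727/378)x + (131/63)x² + (101/54)x³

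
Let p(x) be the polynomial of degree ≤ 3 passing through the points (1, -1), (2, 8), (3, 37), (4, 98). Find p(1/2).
-7/4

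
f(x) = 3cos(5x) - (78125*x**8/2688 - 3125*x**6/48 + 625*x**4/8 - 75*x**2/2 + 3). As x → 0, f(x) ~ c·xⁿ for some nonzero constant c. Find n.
10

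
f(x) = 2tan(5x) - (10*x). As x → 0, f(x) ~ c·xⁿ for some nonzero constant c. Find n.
3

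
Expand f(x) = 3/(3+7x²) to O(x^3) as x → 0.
1 - 7*x**2/3 + O(x**3)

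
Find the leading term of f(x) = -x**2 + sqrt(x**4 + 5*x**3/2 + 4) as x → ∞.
5*x/4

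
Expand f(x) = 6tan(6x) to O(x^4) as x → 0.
36*x + 432*x**3 + O(x**4)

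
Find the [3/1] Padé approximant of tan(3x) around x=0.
9*x**3 + 3*x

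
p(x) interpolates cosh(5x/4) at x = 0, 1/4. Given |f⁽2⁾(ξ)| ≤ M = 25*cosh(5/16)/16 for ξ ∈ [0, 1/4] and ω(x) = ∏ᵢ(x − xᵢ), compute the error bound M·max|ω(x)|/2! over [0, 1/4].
25*cosh(5/16)/2048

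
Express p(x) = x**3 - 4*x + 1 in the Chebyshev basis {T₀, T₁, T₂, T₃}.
T₀ + (-13/4)T₁ + (1/4)T₃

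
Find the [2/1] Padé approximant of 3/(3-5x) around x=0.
1/(1 - 5*x/3)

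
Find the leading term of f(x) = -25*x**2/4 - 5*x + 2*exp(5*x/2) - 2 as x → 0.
125*x**3/24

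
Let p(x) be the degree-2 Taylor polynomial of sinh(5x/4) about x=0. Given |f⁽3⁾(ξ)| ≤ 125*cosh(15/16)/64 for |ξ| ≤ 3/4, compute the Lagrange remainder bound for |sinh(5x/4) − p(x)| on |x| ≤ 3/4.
1125*cosh(15/16)/8192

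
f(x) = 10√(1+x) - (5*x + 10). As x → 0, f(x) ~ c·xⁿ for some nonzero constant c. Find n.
2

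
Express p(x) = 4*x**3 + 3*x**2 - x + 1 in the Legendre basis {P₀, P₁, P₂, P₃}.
(2)P₀ + (7/5)P₁ + (2)P₂ + (8/5)P₃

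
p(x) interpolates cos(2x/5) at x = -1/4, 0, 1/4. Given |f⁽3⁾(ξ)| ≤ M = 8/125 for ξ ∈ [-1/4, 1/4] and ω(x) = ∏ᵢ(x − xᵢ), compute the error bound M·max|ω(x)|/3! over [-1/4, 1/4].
sqrt(3)/27000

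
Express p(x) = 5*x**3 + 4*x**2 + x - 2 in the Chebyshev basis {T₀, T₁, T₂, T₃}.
(19/4)T₁ + (2)T₂ + (5/4)T₃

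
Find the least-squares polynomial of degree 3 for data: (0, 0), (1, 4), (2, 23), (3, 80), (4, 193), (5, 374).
7/18 + (-655/756)x + (23/63)x² + (319/108)x³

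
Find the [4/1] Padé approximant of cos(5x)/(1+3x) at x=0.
(625*x**4/24 - 25*x**2/2 + 1)/(3*x + 1)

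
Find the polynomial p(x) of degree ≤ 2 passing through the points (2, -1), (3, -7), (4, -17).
-2*x**2 + 4*x - 1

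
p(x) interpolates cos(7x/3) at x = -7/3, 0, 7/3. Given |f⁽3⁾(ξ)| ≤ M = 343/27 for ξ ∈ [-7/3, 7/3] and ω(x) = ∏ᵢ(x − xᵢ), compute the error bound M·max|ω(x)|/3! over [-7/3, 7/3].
117649*sqrt(3)/19683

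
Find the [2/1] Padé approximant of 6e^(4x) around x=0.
(16*x**2 + 16*x + 6)/(1 - 4*x/3)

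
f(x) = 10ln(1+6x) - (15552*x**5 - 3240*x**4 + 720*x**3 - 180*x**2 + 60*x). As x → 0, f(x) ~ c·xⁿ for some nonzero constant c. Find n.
6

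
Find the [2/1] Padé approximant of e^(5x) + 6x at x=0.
(-35*x**2/6 + 28*x/3 + 1)/(1 - 5*x/3)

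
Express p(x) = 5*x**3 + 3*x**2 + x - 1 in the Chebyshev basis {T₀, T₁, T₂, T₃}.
(1/2)T₀ + (19/4)T₁ + (3/2)T₂ + (5/4)T₃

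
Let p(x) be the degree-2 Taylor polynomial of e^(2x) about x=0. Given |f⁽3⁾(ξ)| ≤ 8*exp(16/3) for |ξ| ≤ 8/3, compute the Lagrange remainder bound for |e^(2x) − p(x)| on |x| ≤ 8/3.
2048*exp(16/3)/81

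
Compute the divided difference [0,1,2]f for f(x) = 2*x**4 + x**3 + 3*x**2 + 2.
20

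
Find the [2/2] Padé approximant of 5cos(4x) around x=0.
(5 - 100*x**2/3)/(4*x**2/3 + 1)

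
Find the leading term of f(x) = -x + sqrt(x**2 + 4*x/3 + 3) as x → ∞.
2/3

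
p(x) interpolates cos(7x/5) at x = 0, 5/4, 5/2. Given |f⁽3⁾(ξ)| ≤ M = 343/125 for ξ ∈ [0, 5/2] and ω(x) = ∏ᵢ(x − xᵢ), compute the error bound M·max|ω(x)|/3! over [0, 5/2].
343*sqrt(3)/1728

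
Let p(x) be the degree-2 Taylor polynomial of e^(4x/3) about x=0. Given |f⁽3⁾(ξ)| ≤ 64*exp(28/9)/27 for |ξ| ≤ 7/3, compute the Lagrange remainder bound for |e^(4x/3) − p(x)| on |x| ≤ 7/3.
10976*exp(28/9)/2187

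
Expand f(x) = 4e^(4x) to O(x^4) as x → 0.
4 + 16*x + 32*x**2 + 128*x**3/3 + O(x**4)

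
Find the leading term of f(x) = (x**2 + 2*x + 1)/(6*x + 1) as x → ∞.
x/6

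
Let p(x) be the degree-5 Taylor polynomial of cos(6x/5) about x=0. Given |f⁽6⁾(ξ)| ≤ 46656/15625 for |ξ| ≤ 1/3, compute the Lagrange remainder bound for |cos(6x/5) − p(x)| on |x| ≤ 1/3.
4/703125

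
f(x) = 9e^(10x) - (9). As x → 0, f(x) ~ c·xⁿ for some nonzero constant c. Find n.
1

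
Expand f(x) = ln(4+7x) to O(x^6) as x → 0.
log(4) + 7*x/4 - 49*x**2/32 + 343*x**3/192 - 2401*x**4/1024 + 16807*x**5/5120 + O(x**6)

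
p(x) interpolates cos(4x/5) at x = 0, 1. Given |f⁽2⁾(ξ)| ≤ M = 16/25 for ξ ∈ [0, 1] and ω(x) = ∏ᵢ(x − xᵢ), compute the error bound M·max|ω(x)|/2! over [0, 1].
2/25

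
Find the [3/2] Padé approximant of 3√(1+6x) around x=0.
(81*x**3/4 + 243*x**2/4 + 27*x + 3)/(27*x**2/4 + 6*x + 1)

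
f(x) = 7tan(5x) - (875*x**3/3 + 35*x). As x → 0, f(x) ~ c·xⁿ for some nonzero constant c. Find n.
5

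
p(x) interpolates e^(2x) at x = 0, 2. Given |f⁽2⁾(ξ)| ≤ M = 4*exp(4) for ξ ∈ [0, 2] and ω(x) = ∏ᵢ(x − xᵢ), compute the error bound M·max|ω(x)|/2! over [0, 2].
2*exp(4)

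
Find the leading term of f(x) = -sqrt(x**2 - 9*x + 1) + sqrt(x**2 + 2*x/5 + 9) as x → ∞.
47/10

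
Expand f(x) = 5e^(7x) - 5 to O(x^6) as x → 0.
35*x + 245*x**2/2 + 1715*x**3/6 + 12005*x**4/24 + 16807*x**5/24 + O(x**6)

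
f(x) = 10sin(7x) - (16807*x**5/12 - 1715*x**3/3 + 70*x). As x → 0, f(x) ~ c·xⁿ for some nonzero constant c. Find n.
7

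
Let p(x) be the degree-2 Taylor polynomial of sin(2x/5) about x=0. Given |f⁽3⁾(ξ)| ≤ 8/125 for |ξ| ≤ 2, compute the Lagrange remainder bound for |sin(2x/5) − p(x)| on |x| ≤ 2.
32/375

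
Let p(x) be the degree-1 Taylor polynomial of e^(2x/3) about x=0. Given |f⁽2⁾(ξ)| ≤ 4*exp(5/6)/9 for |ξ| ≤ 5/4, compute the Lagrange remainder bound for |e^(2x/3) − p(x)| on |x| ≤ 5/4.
25*exp(5/6)/72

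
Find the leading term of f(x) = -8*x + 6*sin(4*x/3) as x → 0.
-64*x**3/27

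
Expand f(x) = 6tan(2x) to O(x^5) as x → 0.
12*x + 16*x**3 + O(x**5)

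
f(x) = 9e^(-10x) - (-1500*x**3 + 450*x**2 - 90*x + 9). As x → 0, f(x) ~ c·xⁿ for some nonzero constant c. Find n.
4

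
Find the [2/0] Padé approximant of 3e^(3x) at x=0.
27*x**2/2 + 9*x + 3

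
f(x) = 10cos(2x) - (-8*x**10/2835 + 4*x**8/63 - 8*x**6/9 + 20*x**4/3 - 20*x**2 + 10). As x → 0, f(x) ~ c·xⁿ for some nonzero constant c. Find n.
12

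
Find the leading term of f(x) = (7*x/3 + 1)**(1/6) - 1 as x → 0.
7*x/18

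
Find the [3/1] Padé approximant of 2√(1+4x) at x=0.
(-2*x**3 + 6*x**2 + 9*x + 2)/(5*x/2 + 1)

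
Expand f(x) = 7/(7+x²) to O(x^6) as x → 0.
1 - x**2/7 + x**4/49 + O(x**6)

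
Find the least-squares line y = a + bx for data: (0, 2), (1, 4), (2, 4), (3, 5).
a = 12/5, b = 9/10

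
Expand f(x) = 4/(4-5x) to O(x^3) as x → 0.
1 + 5*x/4 + 25*x**2/16 + O(x**3)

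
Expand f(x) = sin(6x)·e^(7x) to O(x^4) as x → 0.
6*x + 42*x**2 + 111*x**3 + O(x**4)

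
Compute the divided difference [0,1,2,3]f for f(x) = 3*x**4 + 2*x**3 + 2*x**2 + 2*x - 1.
20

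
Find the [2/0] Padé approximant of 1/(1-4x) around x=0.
16*x**2 + 4*x + 1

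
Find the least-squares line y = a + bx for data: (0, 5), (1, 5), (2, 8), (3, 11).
a = 41/10, b = 21/10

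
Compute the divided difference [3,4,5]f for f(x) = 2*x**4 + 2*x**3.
218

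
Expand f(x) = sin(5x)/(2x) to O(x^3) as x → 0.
5/2 - 125*x**2/12 + O(x**3)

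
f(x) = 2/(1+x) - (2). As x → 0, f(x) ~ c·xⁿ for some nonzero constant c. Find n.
1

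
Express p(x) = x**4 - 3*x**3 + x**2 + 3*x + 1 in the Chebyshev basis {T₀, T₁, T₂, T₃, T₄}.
(15/8)T₀ + (3/4)T₁ + T₂ + (-3/4)T₃ + (1/8)T₄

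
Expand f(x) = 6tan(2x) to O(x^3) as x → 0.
12*x + O(x**3)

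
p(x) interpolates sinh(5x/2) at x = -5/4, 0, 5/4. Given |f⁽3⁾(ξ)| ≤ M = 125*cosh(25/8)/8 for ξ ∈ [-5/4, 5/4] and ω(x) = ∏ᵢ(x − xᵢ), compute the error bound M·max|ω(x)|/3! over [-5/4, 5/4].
15625*sqrt(3)*cosh(25/8)/13824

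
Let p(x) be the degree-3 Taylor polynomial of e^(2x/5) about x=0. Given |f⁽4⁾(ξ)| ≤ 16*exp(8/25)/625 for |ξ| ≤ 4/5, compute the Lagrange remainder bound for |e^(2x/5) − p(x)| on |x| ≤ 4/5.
512*exp(8/25)/1171875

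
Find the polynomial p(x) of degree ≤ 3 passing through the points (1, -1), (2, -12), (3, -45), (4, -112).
-2*x**3 + x**2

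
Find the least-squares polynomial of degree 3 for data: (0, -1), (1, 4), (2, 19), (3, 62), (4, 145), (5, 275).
-38/63 + (130/189)x + (169/252)x² + (221/108)x³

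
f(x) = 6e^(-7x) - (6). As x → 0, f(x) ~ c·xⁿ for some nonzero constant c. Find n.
1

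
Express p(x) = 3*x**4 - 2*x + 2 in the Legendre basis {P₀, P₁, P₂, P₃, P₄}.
(13/5)P₀ + (-2)P₁ + (12/7)P₂ + (24/35)P₄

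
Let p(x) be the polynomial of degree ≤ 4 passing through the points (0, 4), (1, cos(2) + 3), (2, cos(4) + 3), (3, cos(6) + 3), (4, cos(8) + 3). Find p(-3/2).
1485*cos(4)/64 - 385*cos(6)/32 + 315*cos(8)/128 - 693*cos(2)/32 + 1539/128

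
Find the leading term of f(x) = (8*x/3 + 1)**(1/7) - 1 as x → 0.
8*x/21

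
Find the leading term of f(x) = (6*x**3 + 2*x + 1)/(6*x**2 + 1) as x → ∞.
x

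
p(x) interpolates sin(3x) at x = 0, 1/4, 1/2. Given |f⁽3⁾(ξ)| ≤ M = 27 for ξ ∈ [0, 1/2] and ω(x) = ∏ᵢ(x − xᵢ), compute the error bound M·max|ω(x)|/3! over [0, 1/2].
sqrt(3)/64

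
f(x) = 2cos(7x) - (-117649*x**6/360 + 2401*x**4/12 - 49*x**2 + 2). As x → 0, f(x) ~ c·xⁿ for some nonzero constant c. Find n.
8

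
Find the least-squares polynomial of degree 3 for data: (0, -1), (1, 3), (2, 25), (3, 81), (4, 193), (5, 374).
-20/21 + (64/63)x + (-5/84)x² + (107/36)x³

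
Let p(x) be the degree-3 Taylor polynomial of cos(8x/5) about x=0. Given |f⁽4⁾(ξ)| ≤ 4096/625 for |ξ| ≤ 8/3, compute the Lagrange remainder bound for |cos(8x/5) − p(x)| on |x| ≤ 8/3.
2097152/151875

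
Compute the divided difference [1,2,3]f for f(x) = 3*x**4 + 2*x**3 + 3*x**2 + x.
90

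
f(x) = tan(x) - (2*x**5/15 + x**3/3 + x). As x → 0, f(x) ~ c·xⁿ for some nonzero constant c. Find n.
7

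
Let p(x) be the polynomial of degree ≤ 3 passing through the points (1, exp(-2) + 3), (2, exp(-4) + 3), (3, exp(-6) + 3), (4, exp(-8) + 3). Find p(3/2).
(-5*exp(2) + 1 + 15*exp(4) + 5*exp(6) + 48*exp(8))*exp(-8)/16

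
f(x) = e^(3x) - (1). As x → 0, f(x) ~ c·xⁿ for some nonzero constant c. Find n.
1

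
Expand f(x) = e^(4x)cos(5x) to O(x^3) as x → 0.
1 + 4*x - 9*x**2/2 + O(x**3)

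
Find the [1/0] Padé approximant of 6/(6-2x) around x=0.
x/3 + 1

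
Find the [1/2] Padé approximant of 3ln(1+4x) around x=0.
12*x/(-4*x**2/3 + 2*x + 1)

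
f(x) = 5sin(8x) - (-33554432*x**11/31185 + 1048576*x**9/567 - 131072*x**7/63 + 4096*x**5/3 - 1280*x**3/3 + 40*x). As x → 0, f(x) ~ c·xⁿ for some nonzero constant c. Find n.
13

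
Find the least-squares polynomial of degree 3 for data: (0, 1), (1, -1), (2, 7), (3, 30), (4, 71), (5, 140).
6/7 + (-89/21)x + (51/28)x² + (11/12)x³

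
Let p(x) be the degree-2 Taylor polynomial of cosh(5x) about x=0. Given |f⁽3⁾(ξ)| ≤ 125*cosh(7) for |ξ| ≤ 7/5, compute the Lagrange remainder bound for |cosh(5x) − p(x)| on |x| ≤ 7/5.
343*cosh(7)/6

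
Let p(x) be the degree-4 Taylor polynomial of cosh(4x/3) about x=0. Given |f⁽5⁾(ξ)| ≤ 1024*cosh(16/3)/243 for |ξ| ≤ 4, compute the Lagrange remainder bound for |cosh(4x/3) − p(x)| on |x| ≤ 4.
131072*cosh(16/3)/3645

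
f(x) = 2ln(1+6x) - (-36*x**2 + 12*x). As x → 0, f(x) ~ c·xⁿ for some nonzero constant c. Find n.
3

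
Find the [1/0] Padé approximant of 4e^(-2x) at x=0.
4 - 8*x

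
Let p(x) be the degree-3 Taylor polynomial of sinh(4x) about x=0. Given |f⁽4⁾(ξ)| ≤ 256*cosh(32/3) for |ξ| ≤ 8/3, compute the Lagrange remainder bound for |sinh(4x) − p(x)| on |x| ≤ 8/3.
131072*cosh(32/3)/243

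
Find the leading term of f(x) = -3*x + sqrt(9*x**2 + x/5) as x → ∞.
1/30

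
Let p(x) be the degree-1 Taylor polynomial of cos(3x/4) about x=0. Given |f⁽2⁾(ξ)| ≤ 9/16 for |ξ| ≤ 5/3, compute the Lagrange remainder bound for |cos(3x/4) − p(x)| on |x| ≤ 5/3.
25/32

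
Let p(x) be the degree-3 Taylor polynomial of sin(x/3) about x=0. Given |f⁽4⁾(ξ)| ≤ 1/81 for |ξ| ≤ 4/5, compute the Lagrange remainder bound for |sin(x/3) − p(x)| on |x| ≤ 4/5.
32/151875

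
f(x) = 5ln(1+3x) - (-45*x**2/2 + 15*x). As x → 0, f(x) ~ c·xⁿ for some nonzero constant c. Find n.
3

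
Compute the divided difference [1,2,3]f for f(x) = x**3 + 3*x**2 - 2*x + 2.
9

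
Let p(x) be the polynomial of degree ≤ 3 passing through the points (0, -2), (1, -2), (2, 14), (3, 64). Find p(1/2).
-23/8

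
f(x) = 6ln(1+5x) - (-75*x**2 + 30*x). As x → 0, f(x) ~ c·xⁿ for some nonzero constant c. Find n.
3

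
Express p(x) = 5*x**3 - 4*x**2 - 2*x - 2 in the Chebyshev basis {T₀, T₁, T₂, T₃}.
(-4)T₀ + (7/4)T₁ + (-2)T₂ + (5/4)T₃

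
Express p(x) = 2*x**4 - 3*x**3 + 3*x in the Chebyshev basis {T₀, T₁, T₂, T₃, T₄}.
(3/4)T₀ + (3/4)T₁ + T₂ + (-3/4)T₃ + (1/4)T₄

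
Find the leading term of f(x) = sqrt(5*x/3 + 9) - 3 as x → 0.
5*x/18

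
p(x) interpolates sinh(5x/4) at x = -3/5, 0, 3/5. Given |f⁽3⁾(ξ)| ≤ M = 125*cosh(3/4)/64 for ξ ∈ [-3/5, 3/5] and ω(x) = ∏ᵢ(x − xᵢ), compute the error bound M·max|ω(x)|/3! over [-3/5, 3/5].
sqrt(3)*cosh(3/4)/64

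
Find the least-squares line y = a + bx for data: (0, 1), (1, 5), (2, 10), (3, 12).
a = 13/10, b = 19/5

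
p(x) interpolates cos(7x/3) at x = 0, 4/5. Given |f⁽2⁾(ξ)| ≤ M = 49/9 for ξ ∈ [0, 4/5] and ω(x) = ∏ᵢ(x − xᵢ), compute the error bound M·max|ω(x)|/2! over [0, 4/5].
98/225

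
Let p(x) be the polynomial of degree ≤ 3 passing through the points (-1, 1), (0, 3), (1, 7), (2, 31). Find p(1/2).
29/8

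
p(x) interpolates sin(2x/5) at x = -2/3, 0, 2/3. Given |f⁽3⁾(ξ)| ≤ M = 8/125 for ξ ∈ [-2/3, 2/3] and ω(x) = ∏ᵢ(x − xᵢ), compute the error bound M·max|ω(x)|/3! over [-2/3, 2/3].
64*sqrt(3)/91125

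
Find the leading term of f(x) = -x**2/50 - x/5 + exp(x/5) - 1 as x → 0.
x**3/750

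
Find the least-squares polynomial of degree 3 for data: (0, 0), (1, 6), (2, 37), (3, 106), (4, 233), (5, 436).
-3/14 + (121/84)x + (18/7)x² + (35/12)x³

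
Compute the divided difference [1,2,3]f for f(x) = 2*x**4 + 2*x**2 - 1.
52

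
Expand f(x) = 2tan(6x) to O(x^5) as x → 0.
12*x + 144*x**3 + O(x**5)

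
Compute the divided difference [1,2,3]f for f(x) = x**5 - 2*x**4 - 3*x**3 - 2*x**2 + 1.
20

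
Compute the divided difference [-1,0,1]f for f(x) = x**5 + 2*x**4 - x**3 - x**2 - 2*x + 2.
1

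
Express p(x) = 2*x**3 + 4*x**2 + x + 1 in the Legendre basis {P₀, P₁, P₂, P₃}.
(7/3)P₀ + (11/5)P₁ + (8/3)P₂ + (4/5)P₃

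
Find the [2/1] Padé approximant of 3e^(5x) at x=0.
(25*x**2/2 + 10*x + 3)/(1 - 5*x/3)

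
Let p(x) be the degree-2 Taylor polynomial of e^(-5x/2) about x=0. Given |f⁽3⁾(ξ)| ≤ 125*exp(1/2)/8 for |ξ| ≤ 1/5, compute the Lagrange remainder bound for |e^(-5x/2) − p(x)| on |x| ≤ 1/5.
exp(1/2)/48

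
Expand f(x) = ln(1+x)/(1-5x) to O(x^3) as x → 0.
x + 9*x**2/2 + O(x**3)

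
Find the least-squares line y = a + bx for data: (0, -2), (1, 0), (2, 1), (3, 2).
a = -17/10, b = 13/10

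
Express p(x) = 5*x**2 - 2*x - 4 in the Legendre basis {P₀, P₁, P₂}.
(-7/3)P₀ + (-2)P₁ + (10/3)P₂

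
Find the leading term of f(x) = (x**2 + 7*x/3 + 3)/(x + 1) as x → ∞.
x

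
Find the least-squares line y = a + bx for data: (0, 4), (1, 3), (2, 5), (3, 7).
a = 31/10, b = 11/10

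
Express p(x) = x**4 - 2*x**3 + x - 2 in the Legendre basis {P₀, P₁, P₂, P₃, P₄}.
(-9/5)P₀ + (-1/5)P₁ + (4/7)P₂ + (-4/5)P₃ + (8/35)P₄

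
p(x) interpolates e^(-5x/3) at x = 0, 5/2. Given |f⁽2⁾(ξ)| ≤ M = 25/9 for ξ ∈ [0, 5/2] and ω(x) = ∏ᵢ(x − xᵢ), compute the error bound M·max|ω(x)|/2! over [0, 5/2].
625/288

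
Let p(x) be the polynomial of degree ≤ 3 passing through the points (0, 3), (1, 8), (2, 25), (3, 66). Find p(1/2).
19/4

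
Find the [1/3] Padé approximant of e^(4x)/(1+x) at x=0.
1/(-8*x**3/3 + 4*x**2 - 3*x + 1)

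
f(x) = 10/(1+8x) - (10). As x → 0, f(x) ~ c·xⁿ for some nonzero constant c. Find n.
1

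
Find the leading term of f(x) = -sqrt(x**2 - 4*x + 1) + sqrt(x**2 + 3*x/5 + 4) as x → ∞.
23/10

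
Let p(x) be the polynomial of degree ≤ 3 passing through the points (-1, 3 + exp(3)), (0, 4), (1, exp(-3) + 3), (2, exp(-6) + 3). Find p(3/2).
(5 + 15*exp(3) + (exp(3) + 43)*exp(6))*exp(-6)/16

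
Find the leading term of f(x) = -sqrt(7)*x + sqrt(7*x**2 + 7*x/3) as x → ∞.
sqrt(7)/6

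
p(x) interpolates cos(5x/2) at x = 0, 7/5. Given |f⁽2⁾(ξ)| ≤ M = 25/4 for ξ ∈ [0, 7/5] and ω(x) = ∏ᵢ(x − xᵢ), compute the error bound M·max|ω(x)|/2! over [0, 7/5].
49/32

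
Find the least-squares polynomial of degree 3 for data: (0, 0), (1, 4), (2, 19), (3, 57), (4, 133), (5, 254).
17/126 + (1273/756)x + (-8/63)x² + (215/108)x³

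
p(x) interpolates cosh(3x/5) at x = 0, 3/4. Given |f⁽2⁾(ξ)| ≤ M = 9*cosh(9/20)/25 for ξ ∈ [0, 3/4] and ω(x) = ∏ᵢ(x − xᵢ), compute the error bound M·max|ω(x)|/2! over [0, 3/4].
81*cosh(9/20)/3200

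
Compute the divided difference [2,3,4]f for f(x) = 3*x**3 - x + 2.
27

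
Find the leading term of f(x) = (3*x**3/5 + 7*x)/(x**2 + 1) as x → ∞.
3*x/5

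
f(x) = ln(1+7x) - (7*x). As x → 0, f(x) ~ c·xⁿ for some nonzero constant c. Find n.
2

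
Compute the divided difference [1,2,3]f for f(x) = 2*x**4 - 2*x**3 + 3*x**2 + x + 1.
41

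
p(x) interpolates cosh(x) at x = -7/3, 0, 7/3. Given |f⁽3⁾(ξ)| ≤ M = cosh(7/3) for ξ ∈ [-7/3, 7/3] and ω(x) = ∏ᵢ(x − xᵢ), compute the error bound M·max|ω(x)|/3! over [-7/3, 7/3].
343*sqrt(3)*cosh(7/3)/729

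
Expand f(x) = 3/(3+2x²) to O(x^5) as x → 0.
1 - 2*x**2/3 + 4*x**4/9 + O(x**5)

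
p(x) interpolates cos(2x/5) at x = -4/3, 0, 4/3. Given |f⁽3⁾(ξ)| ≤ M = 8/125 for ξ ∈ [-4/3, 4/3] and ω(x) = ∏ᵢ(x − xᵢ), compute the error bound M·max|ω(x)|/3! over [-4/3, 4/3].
512*sqrt(3)/91125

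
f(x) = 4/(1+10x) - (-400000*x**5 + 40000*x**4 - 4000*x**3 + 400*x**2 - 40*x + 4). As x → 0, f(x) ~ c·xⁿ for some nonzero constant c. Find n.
6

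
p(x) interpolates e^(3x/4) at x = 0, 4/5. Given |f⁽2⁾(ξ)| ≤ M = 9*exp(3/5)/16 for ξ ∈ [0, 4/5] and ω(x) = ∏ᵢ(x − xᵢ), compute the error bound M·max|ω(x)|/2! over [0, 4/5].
9*exp(3/5)/200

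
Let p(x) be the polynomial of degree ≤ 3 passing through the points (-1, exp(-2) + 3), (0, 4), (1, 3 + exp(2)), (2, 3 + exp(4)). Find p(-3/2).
((-5*exp(4) + 13 + 21*exp(2))*exp(2) + 35)*exp(-2)/16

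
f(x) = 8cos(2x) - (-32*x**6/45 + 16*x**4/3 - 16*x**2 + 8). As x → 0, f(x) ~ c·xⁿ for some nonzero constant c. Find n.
8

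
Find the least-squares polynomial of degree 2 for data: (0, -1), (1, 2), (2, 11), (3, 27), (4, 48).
-37/35 + (1/70)x + (43/14)x²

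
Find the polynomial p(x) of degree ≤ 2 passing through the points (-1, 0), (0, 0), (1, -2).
-x**2 - x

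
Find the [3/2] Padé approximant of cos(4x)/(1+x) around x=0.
(136*x**3/21 - 136*x**2/21 - x + 1)/(11*x**2/21 + 1)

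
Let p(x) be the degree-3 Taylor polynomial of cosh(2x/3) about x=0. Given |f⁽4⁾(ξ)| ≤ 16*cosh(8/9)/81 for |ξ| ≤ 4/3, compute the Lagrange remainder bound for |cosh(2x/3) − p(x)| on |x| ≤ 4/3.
512*cosh(8/9)/19683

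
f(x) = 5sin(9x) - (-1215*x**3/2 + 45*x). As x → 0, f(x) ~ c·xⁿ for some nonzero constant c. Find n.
5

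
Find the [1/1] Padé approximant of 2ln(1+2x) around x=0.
4*x/(x + 1)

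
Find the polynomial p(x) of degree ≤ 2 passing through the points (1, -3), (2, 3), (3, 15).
3*x**2 - 3*x - 3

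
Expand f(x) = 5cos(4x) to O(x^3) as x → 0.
5 - 40*x**2 + O(x**3)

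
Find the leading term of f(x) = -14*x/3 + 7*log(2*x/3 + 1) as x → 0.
-14*x**2/9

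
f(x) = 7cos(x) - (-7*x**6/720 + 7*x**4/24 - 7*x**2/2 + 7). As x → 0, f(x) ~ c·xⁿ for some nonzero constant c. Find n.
8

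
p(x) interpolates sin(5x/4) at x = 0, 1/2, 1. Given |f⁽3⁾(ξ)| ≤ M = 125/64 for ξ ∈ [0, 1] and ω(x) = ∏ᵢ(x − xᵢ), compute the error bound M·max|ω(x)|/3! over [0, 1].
125*sqrt(3)/13824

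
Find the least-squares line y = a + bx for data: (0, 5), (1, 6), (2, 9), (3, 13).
a = 21/5, b = 27/10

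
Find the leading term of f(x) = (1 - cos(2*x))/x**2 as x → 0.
2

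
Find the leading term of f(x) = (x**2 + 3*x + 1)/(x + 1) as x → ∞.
x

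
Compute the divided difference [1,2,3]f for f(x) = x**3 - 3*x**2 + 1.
3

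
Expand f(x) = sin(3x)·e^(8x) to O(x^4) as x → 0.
3*x + 24*x**2 + 183*x**3/2 + O(x**4)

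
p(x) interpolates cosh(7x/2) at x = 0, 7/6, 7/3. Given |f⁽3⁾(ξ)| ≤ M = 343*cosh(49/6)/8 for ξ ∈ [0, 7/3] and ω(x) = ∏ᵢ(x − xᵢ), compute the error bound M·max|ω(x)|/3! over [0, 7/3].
117649*sqrt(3)*cosh(49/6)/46656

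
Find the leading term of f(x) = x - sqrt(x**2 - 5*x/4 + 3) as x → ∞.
5/8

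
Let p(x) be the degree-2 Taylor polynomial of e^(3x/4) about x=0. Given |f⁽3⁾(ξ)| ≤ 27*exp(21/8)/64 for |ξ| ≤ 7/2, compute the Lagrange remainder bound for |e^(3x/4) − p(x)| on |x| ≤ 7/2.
3087*exp(21/8)/1024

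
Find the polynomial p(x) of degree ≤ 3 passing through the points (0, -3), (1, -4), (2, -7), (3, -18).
-x**3 + 2*x**2 - 2*x - 3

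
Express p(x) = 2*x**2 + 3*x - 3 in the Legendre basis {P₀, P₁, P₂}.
(-7/3)P₀ + (3)P₁ + (4/3)P₂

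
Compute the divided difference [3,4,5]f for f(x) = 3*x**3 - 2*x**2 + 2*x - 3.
34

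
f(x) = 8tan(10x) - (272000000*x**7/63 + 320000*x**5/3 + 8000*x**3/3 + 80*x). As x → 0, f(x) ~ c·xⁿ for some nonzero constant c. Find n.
9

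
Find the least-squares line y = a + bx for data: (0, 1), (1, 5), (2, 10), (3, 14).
a = 9/10, b = 22/5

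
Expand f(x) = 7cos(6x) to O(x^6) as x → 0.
7 - 126*x**2 + 378*x**4 + O(x**6)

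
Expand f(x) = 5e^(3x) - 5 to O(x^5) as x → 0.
15*x + 45*x**2/2 + 45*x**3/2 + 135*x**4/8 + O(x**5)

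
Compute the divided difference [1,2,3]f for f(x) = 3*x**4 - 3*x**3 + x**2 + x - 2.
58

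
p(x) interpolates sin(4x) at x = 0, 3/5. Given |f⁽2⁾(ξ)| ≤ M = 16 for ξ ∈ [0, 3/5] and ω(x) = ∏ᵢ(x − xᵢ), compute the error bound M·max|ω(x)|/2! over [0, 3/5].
18/25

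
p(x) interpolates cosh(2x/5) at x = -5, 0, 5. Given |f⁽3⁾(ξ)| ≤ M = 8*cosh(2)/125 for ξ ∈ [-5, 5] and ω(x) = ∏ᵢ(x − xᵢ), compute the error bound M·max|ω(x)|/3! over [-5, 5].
8*sqrt(3)*cosh(2)/27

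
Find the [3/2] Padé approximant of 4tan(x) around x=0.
4*x*(15 - x**2)/(15*(1 - 2*x**2/5))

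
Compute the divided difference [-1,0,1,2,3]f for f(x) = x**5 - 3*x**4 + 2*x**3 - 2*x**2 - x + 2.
2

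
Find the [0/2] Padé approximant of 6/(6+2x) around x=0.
1/(x/3 + 1)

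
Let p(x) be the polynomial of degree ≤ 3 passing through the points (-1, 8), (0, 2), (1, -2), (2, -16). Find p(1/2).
1/2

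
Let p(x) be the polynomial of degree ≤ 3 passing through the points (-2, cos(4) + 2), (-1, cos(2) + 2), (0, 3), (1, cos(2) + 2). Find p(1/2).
cos(4)/16 + 47/16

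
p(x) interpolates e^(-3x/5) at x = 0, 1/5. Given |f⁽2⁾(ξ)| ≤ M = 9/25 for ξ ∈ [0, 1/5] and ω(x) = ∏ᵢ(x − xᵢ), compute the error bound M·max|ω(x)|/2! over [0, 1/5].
9/5000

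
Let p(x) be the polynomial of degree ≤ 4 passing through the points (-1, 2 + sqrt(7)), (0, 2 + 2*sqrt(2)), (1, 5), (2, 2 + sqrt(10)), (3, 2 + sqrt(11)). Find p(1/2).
-5*sqrt(10)/32 - 5*sqrt(7)/128 + 3*sqrt(11)/128 + 15*sqrt(2)/16 + 263/64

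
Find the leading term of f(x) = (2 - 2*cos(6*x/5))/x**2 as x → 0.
36/25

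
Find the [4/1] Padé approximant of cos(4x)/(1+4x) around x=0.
(32*x**4/3 - 8*x**2 + 1)/(4*x + 1)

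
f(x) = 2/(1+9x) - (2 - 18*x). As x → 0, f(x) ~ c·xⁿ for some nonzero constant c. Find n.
2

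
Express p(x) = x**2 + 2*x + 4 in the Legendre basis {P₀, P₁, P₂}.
(13/3)P₀ + (2)P₁ + (2/3)P₂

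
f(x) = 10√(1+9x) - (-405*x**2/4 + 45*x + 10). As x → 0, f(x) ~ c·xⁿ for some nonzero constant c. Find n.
3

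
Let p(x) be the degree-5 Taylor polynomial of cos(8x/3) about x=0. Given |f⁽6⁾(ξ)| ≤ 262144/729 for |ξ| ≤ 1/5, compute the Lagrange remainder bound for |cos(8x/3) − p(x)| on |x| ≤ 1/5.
16384/512578125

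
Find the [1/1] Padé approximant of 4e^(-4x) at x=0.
(4 - 8*x)/(2*x + 1)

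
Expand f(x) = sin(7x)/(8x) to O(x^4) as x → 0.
7/8 - 343*x**2/48 + O(x**4)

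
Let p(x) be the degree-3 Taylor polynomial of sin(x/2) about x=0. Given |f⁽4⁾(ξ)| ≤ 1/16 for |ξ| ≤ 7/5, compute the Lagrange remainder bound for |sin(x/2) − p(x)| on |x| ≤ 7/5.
2401/240000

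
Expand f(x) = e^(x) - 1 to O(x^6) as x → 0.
x + x**2/2 + x**3/6 + x**4/24 + x**5/120 + O(x**6)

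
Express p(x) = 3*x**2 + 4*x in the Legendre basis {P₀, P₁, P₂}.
P₀ + (4)P₁ + (2)P₂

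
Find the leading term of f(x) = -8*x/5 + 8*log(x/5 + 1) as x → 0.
-4*x**2/25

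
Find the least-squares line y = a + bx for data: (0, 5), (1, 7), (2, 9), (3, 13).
a = 23/5, b = 13/5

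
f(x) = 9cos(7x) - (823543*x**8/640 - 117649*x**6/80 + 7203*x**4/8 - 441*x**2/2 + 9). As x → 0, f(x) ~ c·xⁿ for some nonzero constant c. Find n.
10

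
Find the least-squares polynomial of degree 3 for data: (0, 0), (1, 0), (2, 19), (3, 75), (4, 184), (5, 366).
-1/21 + (-214/63)x + (25/42)x² + (53/18)x³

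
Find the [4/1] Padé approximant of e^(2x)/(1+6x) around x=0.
(14858*x**4/20895 + 27704*x**3/20895 + 13938*x**2/6965 + 13928*x/6965 + 1)/(41788*x/6965 + 1)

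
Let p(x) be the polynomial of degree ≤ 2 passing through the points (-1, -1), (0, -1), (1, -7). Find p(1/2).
-13/4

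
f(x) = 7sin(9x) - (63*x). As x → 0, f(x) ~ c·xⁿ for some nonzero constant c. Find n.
3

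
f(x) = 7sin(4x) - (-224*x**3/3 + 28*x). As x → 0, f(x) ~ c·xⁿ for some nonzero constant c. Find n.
5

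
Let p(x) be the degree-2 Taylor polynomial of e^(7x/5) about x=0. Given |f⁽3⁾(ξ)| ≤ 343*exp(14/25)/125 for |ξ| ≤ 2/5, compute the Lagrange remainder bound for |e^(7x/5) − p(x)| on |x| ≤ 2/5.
1372*exp(14/25)/46875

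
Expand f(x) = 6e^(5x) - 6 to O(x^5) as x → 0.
30*x + 75*x**2 + 125*x**3 + 625*x**4/4 + O(x**5)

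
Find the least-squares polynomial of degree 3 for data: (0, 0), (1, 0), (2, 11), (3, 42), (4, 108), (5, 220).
-1/9 + (-31/189)x + (-85/63)x² + (55/27)x³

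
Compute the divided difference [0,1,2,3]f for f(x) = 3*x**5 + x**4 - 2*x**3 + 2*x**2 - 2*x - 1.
79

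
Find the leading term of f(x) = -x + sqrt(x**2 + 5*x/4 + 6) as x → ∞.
5/8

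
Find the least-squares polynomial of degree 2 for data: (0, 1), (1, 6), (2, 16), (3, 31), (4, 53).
41/35 + (123/70)x + (39/14)x²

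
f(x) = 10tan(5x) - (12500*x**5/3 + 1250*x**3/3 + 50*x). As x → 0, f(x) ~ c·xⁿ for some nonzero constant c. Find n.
7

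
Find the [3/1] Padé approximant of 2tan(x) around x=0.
2*x*(x**2 + 3)/3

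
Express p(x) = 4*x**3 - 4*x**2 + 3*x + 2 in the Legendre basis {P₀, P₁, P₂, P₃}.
(2/3)P₀ + (27/5)P₁ + (-8/3)P₂ + (8/5)P₃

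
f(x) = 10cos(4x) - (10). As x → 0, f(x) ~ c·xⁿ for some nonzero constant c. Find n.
2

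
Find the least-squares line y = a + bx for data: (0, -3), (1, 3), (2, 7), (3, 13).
a = -14/5, b = 26/5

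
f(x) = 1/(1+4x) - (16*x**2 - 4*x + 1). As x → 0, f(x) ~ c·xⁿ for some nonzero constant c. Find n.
3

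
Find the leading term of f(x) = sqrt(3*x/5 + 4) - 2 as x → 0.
3*x/20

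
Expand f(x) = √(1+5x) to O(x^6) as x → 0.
1 + 5*x/2 - 25*x**2/8 + 125*x**3/16 - 3125*x**4/128 + 21875*x**5/256 + O(x**6)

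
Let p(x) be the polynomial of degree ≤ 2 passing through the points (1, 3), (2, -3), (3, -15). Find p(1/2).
15/4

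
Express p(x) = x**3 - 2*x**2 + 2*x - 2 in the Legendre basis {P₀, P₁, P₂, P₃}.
(-8/3)P₀ + (13/5)P₁ + (-4/3)P₂ + (2/5)P₃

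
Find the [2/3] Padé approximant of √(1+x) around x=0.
(7*x**2/16 + 7*x/5 + 1)/(-x**3/160 + 9*x**2/80 + 9*x/10 + 1)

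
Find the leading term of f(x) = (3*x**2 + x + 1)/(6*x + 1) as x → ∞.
x/2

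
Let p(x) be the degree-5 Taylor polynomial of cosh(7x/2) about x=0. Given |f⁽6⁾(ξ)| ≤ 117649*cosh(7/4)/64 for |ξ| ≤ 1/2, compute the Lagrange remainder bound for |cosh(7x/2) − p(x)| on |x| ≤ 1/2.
117649*cosh(7/4)/2949120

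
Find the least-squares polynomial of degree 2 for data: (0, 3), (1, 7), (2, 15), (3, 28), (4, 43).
20/7 + (167/70)x + (27/14)x²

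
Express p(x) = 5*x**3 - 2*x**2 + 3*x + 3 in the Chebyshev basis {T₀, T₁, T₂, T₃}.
(2)T₀ + (27/4)T₁ - T₂ + (5/4)T₃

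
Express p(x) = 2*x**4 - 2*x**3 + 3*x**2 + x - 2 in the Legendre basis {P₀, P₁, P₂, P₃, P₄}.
(-3/5)P₀ + (-1/5)P₁ + (22/7)P₂ + (-4/5)P₃ + (16/35)P₄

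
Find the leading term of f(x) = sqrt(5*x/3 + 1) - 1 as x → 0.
5*x/6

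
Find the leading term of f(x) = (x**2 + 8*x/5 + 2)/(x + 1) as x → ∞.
x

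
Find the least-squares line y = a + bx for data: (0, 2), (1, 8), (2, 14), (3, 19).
a = 11/5, b = 57/10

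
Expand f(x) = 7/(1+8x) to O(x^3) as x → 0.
7 - 56*x + 448*x**2 + O(x**3)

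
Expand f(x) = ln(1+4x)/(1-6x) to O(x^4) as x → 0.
4*x + 16*x**2 + 352*x**3/3 + O(x**4)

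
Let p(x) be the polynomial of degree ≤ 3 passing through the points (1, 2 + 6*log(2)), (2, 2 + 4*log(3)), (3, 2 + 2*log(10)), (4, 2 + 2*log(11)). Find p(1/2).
2 + log(819200*11**(3/8)*2**(3/4)*3**(1/4)*5**(5/8)/216513)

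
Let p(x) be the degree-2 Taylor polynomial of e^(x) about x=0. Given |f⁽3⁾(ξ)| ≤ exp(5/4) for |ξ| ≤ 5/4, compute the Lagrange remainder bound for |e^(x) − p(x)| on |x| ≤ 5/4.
125*exp(5/4)/384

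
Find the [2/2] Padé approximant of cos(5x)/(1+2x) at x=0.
(-1925*x**2/204 - 25*x/51 + 1)/(25*x**2/12 + 77*x/51 + 1)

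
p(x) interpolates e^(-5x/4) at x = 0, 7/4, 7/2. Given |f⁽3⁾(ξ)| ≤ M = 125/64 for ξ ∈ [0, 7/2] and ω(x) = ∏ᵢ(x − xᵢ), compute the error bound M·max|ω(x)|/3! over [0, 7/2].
42875*sqrt(3)/110592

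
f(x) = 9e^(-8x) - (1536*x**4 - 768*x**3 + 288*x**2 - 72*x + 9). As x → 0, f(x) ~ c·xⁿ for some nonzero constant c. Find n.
5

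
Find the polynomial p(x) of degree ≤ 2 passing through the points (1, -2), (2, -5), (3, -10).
-x**2 - 1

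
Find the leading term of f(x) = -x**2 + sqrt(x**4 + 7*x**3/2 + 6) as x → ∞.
7*x/4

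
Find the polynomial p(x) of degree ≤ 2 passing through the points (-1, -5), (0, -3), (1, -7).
-3*x**2 - x - 3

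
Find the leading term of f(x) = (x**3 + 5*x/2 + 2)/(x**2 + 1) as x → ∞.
x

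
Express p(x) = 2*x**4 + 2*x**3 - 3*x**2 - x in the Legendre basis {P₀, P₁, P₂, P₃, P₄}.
(-3/5)P₀ + (1/5)P₁ + (-6/7)P₂ + (4/5)P₃ + (16/35)P₄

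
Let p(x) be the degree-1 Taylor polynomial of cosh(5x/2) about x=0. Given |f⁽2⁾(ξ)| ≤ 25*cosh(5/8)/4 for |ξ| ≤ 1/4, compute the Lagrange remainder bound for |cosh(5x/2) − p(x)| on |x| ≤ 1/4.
25*cosh(5/8)/128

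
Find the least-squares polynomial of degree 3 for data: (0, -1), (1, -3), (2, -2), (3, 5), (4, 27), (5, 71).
-74/63 + (94/189)x + (-361/126)x² + (61/54)x³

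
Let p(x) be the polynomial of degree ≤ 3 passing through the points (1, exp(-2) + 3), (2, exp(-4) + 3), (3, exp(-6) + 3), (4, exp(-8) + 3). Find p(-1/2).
(-189*exp(4) - 35 + 135*exp(2) + 105*exp(6) + 48*exp(8))*exp(-8)/16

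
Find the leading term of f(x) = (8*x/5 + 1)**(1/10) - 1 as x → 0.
4*x/25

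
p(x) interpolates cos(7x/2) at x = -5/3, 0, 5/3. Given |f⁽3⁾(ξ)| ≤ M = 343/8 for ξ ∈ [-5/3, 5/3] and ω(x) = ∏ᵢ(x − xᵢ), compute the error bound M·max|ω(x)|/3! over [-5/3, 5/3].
42875*sqrt(3)/5832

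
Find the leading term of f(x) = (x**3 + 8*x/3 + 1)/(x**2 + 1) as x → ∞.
x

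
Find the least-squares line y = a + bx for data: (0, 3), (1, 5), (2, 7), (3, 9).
a = 3, b = 2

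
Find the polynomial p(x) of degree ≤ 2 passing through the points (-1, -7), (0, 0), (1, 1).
-3*x**2 + 4*x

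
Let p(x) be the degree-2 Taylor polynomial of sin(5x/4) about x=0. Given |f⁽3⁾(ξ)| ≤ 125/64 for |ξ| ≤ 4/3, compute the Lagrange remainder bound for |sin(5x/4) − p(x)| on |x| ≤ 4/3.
125/162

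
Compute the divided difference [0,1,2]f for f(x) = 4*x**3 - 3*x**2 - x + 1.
9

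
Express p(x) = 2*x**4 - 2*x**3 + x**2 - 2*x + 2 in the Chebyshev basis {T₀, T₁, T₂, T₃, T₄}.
(13/4)T₀ + (-7/2)T₁ + (3/2)T₂ + (-1/2)T₃ + (1/4)T₄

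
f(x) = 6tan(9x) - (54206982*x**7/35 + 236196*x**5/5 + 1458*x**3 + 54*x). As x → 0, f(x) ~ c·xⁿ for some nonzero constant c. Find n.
9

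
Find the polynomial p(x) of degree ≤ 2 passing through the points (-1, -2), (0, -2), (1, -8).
-3*x**2 - 3*x - 2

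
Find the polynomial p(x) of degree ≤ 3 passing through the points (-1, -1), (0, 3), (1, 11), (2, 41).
3*x**3 + 2*x**2 + 3*x + 3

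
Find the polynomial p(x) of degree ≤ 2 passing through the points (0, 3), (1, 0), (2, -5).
-x**2 - 2*x + 3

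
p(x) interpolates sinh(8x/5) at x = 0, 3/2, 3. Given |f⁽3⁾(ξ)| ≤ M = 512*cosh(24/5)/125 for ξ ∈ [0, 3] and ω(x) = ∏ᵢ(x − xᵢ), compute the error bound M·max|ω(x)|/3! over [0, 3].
64*sqrt(3)*cosh(24/5)/125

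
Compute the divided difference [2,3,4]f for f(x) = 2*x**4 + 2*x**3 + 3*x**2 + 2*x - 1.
131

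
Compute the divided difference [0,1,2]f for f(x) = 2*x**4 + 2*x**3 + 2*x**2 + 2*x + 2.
22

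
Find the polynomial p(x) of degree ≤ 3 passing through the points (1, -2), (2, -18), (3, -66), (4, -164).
-3*x**3 + 2*x**2 - x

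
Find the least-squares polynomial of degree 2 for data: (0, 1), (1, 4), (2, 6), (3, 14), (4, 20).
39/35 + (48/35)x + (6/7)x²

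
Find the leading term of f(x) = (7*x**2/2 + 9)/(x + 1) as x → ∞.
7*x/2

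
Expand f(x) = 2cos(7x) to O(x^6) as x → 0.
2 - 49*x**2 + 2401*x**4/12 + O(x**6)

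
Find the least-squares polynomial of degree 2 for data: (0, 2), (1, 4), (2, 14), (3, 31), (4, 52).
57/35 + (-11/70)x + (45/14)x²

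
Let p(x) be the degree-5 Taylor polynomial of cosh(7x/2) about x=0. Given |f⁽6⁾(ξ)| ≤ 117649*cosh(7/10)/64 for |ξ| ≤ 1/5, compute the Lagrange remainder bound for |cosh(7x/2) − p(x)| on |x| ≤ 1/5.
117649*cosh(7/10)/720000000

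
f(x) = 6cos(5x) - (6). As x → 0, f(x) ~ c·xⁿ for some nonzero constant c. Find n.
2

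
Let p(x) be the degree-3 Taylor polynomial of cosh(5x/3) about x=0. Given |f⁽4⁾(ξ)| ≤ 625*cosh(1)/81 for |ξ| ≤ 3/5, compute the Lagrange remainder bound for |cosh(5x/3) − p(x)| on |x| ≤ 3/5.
cosh(1)/24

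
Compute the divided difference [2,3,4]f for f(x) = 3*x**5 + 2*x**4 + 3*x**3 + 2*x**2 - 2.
994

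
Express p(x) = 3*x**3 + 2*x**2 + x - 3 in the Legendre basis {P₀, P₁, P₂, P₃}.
(-7/3)P₀ + (14/5)P₁ + (4/3)P₂ + (6/5)P₃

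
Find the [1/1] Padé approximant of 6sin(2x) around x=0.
12*x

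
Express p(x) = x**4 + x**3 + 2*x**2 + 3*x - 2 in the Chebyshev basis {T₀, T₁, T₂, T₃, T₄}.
(-5/8)T₀ + (15/4)T₁ + (3/2)T₂ + (1/4)T₃ + (1/8)T₄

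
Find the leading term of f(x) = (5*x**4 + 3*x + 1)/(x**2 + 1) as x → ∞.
5*x**2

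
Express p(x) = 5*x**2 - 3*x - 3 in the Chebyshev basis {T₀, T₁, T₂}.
(-1/2)T₀ + (-3)T₁ + (5/2)T₂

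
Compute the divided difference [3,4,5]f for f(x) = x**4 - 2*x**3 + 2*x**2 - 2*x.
75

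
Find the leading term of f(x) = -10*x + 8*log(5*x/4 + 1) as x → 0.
-25*x**2/4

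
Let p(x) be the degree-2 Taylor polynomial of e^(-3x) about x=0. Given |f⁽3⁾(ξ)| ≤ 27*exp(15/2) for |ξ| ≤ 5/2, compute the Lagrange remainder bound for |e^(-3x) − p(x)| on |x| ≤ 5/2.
1125*exp(15/2)/16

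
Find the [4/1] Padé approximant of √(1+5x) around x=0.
(375*x**4/128 - 25*x**3/8 + 45*x**2/8 + 6*x + 1)/(7*x/2 + 1)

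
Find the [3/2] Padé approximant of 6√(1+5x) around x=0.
(375*x**3/16 + 675*x**2/8 + 45*x + 6)/(75*x**2/16 + 5*x + 1)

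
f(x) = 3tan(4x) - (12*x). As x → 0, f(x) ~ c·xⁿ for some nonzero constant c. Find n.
3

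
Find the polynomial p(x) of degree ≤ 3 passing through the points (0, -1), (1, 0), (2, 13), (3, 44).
x**3 + 3*x**2 - 3*x - 1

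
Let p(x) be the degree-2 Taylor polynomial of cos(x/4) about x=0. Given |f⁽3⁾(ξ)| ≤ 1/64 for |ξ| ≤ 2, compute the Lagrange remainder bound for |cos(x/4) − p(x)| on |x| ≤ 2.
1/48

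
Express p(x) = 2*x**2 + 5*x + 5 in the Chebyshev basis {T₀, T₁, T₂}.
(6)T₀ + (5)T₁ + T₂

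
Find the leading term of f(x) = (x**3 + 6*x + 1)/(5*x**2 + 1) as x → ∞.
x/5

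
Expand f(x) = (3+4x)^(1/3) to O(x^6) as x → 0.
3**(1/3) + 4*3**(1/3)*x/9 - 16*3**(1/3)*x**2/81 + 320*3**(1/3)*x**3/2187 - 2560*3**(1/3)*x**4/19683 + 22528*3**(1/3)*x**5/177147 + O(x**6)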